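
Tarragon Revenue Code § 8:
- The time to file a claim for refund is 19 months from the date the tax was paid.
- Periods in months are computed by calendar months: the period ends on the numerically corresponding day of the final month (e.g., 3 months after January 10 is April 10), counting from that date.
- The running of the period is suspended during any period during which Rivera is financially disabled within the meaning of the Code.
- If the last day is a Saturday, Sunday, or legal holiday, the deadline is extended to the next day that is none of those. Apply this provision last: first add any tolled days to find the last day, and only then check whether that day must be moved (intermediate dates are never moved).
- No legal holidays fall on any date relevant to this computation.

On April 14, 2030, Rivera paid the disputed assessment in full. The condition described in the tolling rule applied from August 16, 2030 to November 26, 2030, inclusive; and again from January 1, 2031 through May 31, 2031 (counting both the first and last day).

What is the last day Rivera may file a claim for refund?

19 months after April 14, 2030 is November 14, 2031.
From August 16, 2030 through November 26, 2030 inclusive is 103 days; tolling adds 103 days: November 14, 2031 + 103 days = February 25, 2032.
From January 1, 2031 through May 31, 2031 inclusive is 151 days; tolling adds 151 days: February 25, 2032 + 151 days = July 25, 2032.
July 25, 2032 is Sunday. The next qualifying day is July 26, 2032.

July 26, 2032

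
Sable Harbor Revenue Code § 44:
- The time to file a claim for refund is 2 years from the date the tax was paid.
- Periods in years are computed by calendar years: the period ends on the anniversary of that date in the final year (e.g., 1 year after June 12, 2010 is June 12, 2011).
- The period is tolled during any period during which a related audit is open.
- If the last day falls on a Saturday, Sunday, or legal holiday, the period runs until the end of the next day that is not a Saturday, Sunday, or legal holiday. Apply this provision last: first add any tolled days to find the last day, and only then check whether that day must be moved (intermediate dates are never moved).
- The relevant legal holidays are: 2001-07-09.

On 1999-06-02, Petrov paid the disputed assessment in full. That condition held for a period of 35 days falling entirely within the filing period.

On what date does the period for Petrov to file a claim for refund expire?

2 years after 1999-06-02 is June 2, 2001.
Tolling adds 35 days: June 2, 2001 + 35 days = July 7, 2001.
July 7, 2001 is Saturday; July 8, 2001 is Sunday; July 9, 2001 is a listed holiday. The next qualifying day is July 10, 2001.

July 10, 2001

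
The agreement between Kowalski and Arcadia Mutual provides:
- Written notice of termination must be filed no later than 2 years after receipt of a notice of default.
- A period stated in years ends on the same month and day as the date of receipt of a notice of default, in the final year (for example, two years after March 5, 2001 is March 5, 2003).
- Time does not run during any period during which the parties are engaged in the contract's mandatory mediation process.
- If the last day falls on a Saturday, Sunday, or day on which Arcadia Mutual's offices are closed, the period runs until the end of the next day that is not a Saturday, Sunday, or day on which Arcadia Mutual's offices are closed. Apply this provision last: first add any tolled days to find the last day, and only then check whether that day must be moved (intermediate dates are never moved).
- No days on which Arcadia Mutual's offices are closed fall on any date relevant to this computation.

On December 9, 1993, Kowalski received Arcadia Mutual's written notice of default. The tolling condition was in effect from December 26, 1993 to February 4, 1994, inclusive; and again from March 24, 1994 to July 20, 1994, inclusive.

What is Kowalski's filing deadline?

2 years after December 9, 1993 is December 9, 1995.
From December 26, 1993 through February 4, 1994 inclusive is 41 days; tolling adds 41 days: December 9, 1995 + 41 days = January 19, 1996.
From March 24, 1994 through July 20, 1994 inclusive is 119 days; tolling adds 119 days: January 19, 1996 + 119 days = May 17, 1996.
May 17, 1996 is a Friday and not a day on which Arcadia Mutual's offices are closed, so no extension applies.

May 17, 1996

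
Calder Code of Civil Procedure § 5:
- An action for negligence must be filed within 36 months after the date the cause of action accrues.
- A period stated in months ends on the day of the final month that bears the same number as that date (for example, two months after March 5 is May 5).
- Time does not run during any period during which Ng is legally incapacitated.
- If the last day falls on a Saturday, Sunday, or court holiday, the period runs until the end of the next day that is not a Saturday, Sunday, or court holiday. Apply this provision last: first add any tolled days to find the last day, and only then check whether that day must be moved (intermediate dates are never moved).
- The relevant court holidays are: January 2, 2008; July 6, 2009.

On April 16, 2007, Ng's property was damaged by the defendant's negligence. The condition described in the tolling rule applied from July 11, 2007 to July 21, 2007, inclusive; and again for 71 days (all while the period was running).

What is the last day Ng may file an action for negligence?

36 months after April 16, 2007 is April 16, 2010.
From July 11, 2007 through July 21, 2007 inclusive is 11 days; tolling adds 11 days: April 16, 2010 + 11 days = April 27, 2010.
Tolling adds 71 days: April 27, 2010 + 71 days = July 7, 2010.
July 7, 2010 is a Wednesday and not a court holiday, so no extension applies.

July 7, 2010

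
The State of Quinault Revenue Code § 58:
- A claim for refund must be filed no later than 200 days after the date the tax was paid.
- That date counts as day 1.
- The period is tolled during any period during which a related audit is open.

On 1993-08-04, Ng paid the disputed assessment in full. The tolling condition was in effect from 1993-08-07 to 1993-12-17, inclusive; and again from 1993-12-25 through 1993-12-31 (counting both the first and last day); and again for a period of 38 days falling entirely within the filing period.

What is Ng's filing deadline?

August 16, 1994

Counting 1993-08-04 as day 1, day 200 is February 19, 1994.
From August 7, 1993 through December 17, 1993 inclusive is 133 days; tolling adds 133 days: February 19, 1994 + 133 days = July 2, 1994.
From December 25, 1993 through December 31, 1993 inclusive is 7 days; tolling adds 7 days: July 2, 1994 + 7 days = July 9, 1994.
Tolling adds 38 days: July 9, 1994 + 38 days = August 16, 1994.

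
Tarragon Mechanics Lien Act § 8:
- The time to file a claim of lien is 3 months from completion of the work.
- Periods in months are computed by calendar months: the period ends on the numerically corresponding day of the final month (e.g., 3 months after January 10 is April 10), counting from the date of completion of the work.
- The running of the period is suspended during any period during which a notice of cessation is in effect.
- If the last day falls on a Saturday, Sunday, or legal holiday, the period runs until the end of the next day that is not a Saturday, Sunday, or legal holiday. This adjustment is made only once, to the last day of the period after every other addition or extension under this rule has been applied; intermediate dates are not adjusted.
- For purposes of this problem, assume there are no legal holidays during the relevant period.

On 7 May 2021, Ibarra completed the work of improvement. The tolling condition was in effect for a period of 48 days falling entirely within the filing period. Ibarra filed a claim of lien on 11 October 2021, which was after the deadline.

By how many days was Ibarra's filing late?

17 days

3 months after 7 May 2021 is August 7, 2021.
Tolling adds 48 days: August 7, 2021 + 48 days = September 24, 2021.
September 24, 2021 is a Friday and not a legal holiday, so no extension applies.
The deadline is September 24, 2021; from September 24, 2021 to October 11, 2021 is 17 days.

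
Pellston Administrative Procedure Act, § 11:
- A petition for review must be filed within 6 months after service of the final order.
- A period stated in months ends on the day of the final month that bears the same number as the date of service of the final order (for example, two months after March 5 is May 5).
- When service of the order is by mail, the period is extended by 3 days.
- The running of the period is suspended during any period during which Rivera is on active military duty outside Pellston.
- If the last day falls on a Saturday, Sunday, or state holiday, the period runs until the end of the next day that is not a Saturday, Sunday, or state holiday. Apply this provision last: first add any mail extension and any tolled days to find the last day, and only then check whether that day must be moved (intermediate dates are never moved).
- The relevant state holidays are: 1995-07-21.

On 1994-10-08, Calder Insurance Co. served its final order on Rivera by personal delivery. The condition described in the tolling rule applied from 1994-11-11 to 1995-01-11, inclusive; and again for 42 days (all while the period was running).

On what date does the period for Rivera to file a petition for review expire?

6 months after 1994-10-08 is April 8, 1995.
Service was not by mail, so no mail extension applies.
From November 11, 1994 through January 11, 1995 inclusive is 62 days; tolling adds 62 days: April 8, 1995 + 62 days = June 9, 1995.
Tolling adds 42 days: June 9, 1995 + 42 days = July 21, 1995.
July 21, 1995 is a listed holiday; July 22, 1995 is Saturday; July 23, 1995 is Sunday. The next qualifying day is July 24, 1995.

July 24, 1995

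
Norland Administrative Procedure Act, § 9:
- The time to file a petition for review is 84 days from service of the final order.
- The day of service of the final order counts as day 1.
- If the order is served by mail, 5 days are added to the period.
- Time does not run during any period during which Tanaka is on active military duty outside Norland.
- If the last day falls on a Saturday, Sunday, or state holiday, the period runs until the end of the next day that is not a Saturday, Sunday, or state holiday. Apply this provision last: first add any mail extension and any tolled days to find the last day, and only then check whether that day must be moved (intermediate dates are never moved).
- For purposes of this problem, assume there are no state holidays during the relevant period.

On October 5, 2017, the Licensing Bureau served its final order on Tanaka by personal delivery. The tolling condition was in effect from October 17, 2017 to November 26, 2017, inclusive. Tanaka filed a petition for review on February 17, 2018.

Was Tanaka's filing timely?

Counting October 5, 2017 as day 1, day 84 is December 27, 2017.
Service was not by mail, so no mail extension applies.
From October 17, 2017 through November 26, 2017 inclusive is 41 days; tolling adds 41 days: December 27, 2017 + 41 days = February 6, 2018.
February 6, 2018 is a Tuesday and not a state holiday, so no extension applies.
The deadline is February 6, 2018; the filing on February 17, 2018 is after that date.

No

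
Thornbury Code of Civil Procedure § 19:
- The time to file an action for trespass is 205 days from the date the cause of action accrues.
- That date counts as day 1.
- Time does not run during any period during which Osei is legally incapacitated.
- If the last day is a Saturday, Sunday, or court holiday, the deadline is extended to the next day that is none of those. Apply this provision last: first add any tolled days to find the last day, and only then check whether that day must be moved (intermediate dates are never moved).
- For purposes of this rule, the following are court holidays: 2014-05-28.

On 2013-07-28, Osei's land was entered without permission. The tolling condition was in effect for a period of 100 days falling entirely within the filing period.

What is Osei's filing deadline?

Counting 2013-07-28 as day 1, day 205 is February 17, 2014.
Tolling adds 100 days: February 17, 2014 + 100 days = May 28, 2014.
May 28, 2014 is a listed holiday. The next qualifying day is May 29, 2014.

May 29, 2014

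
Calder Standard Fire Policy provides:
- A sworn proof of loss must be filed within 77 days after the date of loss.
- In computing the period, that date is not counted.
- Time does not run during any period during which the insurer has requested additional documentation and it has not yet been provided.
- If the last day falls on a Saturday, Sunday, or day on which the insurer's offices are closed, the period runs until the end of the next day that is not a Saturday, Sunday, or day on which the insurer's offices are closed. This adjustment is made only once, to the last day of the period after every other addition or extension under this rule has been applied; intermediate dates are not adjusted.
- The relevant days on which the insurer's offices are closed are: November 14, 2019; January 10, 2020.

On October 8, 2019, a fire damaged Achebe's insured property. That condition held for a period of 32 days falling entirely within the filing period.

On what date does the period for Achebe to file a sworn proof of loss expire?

January 27, 2020

77 days after October 8, 2019 is December 24, 2019.
Tolling adds 32 days: December 24, 2019 + 32 days = January 25, 2020.
January 25, 2020 is Saturday; January 26, 2020 is Sunday. The next qualifying day is January 27, 2020.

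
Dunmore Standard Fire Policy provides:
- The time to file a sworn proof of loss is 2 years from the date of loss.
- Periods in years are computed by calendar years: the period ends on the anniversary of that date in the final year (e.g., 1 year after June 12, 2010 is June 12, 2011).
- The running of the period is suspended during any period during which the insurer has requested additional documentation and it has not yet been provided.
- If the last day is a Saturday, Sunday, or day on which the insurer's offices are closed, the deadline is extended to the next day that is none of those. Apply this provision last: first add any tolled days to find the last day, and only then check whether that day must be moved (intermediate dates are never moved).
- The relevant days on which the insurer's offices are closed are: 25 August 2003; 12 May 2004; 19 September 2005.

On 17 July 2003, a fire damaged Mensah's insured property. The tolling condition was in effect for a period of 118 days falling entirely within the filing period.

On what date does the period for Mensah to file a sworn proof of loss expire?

2 years after 17 July 2003 is July 17, 2005.
Tolling adds 118 days: July 17, 2005 + 118 days = November 12, 2005.
November 12, 2005 is Saturday; November 13, 2005 is Sunday. The next qualifying day is November 14, 2005.

November 14, 2005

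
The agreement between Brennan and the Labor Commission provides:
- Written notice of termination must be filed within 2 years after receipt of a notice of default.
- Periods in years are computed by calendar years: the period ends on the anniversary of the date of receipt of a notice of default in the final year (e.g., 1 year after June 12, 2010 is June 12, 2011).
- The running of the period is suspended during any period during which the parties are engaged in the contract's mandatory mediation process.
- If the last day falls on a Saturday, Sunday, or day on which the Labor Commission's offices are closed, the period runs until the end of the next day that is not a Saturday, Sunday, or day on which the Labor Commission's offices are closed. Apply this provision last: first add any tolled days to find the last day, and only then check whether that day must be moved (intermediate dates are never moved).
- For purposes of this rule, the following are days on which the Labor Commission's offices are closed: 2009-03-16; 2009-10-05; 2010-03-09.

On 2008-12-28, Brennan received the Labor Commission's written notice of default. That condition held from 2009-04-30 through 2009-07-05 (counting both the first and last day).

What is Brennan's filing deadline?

March 7, 2011

2 years after 2008-12-28 is December 28, 2010.
From April 30, 2009 through July 5, 2009 inclusive is 67 days; tolling adds 67 days: December 28, 2010 + 67 days = March 5, 2011.
March 5, 2011 is Saturday; March 6, 2011 is Sunday. The next qualifying day is March 7, 2011.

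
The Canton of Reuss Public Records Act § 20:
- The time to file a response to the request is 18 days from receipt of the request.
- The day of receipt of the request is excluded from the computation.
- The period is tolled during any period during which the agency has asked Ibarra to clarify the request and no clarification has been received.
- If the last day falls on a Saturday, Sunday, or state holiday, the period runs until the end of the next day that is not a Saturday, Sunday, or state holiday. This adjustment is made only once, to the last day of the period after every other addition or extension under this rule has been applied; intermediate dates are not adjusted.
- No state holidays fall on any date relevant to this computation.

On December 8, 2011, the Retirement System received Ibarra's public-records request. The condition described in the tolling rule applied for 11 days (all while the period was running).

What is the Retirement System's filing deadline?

January 6, 2012

18 days after December 8, 2011 is December 26, 2011.
Tolling adds 11 days: December 26, 2011 + 11 days = January 6, 2012.
January 6, 2012 is a Friday and not a state holiday, so no extension applies.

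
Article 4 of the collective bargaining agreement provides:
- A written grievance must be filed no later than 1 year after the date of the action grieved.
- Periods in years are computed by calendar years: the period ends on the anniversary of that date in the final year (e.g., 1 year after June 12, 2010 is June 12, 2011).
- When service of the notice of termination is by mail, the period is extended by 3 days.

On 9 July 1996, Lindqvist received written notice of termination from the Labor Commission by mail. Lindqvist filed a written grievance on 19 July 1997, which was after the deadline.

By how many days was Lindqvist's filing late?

1 year after 9 July 1996 is July 9, 1997.
Service was by mail, adding 3 days: July 9, 1997 + 3 days = July 12, 1997.
The deadline is July 12, 1997; from July 12, 1997 to July 19, 1997 is 7 days.

7 days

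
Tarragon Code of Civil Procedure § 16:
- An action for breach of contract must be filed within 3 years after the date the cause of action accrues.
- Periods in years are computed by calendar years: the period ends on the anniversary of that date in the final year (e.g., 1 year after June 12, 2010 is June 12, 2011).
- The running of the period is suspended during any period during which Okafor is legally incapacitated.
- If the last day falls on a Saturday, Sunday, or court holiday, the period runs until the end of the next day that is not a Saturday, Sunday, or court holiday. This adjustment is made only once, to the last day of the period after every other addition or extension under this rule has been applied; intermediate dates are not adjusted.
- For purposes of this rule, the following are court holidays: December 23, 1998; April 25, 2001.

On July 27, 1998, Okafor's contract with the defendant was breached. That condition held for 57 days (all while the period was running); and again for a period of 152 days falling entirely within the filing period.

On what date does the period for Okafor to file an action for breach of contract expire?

3 years after July 27, 1998 is July 27, 2001.
Tolling adds 57 days: July 27, 2001 + 57 days = September 22, 2001.
Tolling adds 152 days: September 22, 2001 + 152 days = February 21, 2002.
February 21, 2002 is a Thursday and not a court holiday, so no extension applies.

February 21, 2002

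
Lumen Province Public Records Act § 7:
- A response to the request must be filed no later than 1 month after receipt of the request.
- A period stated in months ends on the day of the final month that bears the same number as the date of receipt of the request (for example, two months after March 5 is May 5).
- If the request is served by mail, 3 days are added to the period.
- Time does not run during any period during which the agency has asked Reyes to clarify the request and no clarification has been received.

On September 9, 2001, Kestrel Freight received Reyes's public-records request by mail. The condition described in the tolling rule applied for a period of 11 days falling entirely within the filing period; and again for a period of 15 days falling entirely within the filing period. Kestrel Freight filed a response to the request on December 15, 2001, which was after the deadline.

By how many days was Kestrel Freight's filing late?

1 month after September 9, 2001 is October 9, 2001.
Service was by mail, adding 3 days: October 9, 2001 + 3 days = October 12, 2001.
Tolling adds 11 days: October 12, 2001 + 11 days = October 23, 2001.
Tolling adds 15 days: October 23, 2001 + 15 days = November 7, 2001.
The deadline is November 7, 2001; from November 7, 2001 to December 15, 2001 is 38 days.

38 days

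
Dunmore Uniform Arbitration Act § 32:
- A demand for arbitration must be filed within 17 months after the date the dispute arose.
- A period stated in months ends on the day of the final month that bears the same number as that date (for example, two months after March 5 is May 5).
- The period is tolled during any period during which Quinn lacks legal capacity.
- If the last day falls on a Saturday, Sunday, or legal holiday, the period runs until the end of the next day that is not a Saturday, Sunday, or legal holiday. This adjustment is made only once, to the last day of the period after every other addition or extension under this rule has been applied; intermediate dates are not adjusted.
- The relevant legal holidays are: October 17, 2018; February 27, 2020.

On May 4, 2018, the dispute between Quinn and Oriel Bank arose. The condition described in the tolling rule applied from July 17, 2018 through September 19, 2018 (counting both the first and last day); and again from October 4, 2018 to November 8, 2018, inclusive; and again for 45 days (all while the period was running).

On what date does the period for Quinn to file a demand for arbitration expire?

17 months after May 4, 2018 is October 4, 2019.
From July 17, 2018 through September 19, 2018 inclusive is 65 days; tolling adds 65 days: October 4, 2019 + 65 days = December 8, 2019.
From October 4, 2018 through November 8, 2018 inclusive is 36 days; tolling adds 36 days: December 8, 2019 + 36 days = January 13, 2020.
Tolling adds 45 days: January 13, 2020 + 45 days = February 27, 2020.
February 27, 2020 is a listed holiday. The next qualifying day is February 28, 2020.

February 28, 2020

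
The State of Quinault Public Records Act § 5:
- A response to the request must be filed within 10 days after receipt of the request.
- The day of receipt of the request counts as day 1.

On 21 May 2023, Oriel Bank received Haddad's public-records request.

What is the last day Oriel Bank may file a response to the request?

May 30, 2023

Counting 21 May 2023 as day 1, day 10 is May 30, 2023.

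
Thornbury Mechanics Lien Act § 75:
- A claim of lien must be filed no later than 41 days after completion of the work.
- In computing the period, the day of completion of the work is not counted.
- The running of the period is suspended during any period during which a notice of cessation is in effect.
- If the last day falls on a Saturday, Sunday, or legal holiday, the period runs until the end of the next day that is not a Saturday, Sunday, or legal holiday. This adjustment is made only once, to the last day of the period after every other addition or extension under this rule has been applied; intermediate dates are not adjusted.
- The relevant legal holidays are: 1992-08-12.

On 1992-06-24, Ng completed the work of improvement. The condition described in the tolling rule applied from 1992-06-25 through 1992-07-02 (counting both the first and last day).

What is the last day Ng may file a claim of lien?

August 13, 1992

41 days after 1992-06-24 is August 4, 1992.
From June 25, 1992 through July 2, 1992 inclusive is 8 days; tolling adds 8 days: August 4, 1992 + 8 days = August 12, 1992.
August 12, 1992 is a listed holiday. The next qualifying day is August 13, 1992.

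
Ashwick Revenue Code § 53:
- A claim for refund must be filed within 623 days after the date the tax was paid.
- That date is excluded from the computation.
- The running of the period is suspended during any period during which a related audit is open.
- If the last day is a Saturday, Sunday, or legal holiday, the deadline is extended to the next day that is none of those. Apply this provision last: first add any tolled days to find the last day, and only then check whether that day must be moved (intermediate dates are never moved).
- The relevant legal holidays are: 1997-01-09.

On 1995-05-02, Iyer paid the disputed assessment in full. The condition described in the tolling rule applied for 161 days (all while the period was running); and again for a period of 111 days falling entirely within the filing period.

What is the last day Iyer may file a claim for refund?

623 days after 1995-05-02 is January 14, 1997.
Tolling adds 161 days: January 14, 1997 + 161 days = June 24, 1997.
Tolling adds 111 days: June 24, 1997 + 111 days = October 13, 1997.
October 13, 1997 is a Monday and not a legal holiday, so no extension applies.

October 13, 1997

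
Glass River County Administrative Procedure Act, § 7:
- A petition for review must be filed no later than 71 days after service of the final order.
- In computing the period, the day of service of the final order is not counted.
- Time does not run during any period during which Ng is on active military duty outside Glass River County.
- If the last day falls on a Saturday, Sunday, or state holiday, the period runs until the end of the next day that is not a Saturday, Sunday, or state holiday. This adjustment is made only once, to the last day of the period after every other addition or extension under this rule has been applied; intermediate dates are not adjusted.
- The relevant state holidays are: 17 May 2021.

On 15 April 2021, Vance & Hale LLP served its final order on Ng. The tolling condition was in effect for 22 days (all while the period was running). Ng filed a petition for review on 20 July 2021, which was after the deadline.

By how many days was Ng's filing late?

71 days after 15 April 2021 is June 25, 2021.
Tolling adds 22 days: June 25, 2021 + 22 days = July 17, 2021.
July 17, 2021 is Saturday; July 18, 2021 is Sunday. The next qualifying day is July 19, 2021.
The deadline is July 19, 2021; from July 19, 2021 to July 20, 2021 is 1 days.

1 day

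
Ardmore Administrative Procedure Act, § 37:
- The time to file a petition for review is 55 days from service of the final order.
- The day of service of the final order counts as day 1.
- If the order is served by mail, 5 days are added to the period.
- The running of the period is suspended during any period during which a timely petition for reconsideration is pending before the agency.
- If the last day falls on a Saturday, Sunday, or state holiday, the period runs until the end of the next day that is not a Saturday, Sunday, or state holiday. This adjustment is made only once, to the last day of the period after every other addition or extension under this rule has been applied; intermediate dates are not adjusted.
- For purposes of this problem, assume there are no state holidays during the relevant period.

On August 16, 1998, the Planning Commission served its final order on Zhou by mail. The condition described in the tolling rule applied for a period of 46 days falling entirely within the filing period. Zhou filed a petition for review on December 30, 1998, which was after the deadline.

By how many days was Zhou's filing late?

30 days

Counting August 16, 1998 as day 1, day 55 is October 9, 1998.
Service was by mail, adding 5 days: October 9, 1998 + 5 days = October 14, 1998.
Tolling adds 46 days: October 14, 1998 + 46 days = November 29, 1998.
November 29, 1998 is Sunday. The next qualifying day is November 30, 1998.
The deadline is November 30, 1998; from November 30, 1998 to December 30, 1998 is 30 days.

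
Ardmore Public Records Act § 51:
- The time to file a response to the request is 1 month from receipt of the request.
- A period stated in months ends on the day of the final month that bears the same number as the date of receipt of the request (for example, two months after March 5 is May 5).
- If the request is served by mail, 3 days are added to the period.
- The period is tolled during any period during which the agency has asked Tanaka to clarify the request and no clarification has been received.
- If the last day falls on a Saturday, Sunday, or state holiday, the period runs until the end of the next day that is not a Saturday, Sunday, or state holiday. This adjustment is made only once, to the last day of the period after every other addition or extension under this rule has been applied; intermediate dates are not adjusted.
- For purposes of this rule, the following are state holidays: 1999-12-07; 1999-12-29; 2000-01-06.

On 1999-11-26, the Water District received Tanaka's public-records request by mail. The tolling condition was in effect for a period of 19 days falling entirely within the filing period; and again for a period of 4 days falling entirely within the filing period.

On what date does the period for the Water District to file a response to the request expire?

January 21, 2000

1 month after 1999-11-26 is December 26, 1999.
Service was by mail, adding 3 days: December 26, 1999 + 3 days = December 29, 1999.
Tolling adds 19 days: December 29, 1999 + 19 days = January 17, 2000.
Tolling adds 4 days: January 17, 2000 + 4 days = January 21, 2000.
January 21, 2000 is a Friday and not a state holiday, so no extension applies.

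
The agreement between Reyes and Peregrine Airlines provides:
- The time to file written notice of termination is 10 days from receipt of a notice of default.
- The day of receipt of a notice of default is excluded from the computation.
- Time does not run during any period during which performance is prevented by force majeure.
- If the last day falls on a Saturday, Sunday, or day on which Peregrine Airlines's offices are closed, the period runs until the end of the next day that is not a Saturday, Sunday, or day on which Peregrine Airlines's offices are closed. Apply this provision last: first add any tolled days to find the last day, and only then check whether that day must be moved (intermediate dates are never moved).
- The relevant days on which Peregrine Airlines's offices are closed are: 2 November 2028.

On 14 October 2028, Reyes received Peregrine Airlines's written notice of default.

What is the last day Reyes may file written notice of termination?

October 24, 2028

10 days after 14 October 2028 is October 24, 2028.
October 24, 2028 is a Tuesday and not a day on which Peregrine Airlines's offices are closed, so no extension applies.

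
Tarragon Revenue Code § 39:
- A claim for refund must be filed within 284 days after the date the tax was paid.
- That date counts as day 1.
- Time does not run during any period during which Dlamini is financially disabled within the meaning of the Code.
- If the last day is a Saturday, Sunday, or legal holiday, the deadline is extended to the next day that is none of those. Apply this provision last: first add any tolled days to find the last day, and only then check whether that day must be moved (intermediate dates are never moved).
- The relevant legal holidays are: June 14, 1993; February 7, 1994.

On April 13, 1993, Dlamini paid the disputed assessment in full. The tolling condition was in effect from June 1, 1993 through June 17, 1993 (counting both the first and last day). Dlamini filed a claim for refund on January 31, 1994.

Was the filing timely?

Yes

Counting April 13, 1993 as day 1, day 284 is January 21, 1994.
From June 1, 1993 through June 17, 1993 inclusive is 17 days; tolling adds 17 days: January 21, 1994 + 17 days = February 7, 1994.
February 7, 1994 is a listed holiday. The next qualifying day is February 8, 1994.
The deadline is February 8, 1994; the filing on January 31, 1994 is on or before that date.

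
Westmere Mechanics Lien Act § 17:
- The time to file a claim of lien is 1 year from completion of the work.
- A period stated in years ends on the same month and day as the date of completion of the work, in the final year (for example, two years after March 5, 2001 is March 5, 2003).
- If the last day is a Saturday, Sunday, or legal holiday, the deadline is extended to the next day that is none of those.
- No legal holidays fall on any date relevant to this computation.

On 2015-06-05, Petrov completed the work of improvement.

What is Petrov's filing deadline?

June 6, 2016

1 year after 2015-06-05 is June 5, 2016.
June 5, 2016 is Sunday. The next qualifying day is June 6, 2016.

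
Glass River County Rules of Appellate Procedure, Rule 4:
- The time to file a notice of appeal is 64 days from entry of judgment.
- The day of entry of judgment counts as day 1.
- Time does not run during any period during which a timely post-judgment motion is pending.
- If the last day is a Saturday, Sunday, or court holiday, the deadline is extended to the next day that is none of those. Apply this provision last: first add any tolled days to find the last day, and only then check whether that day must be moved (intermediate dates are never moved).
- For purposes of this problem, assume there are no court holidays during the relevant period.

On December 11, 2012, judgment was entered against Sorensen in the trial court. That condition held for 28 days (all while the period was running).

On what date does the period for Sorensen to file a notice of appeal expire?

Counting December 11, 2012 as day 1, day 64 is February 12, 2013.
Tolling adds 28 days: February 12, 2013 + 28 days = March 12, 2013.
March 12, 2013 is a Tuesday and not a court holiday, so no extension applies.

March 12, 2013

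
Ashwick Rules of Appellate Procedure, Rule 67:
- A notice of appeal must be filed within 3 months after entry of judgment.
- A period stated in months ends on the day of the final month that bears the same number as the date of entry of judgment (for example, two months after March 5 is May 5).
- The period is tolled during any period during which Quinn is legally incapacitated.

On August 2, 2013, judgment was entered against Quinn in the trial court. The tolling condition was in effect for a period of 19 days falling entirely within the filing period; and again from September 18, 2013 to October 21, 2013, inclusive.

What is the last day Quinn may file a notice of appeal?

3 months after August 2, 2013 is November 2, 2013.
Tolling adds 19 days: November 2, 2013 + 19 days = November 21, 2013.
From September 18, 2013 through October 21, 2013 inclusive is 34 days; tolling adds 34 days: November 21, 2013 + 34 days = December 25, 2013.

December 25, 2013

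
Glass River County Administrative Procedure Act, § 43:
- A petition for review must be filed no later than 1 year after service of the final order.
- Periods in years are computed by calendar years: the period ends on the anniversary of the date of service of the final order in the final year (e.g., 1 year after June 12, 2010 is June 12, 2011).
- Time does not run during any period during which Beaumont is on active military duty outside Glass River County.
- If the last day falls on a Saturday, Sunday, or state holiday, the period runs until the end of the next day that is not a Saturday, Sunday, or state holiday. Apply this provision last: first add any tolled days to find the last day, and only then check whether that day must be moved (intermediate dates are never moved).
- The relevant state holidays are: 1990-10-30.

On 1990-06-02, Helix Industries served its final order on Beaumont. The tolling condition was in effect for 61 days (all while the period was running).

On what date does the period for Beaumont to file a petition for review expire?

August 2, 1991

1 year after 1990-06-02 is June 2, 1991.
Tolling adds 61 days: June 2, 1991 + 61 days = August 2, 1991.
August 2, 1991 is a Friday and not a state holiday, so no extension applies.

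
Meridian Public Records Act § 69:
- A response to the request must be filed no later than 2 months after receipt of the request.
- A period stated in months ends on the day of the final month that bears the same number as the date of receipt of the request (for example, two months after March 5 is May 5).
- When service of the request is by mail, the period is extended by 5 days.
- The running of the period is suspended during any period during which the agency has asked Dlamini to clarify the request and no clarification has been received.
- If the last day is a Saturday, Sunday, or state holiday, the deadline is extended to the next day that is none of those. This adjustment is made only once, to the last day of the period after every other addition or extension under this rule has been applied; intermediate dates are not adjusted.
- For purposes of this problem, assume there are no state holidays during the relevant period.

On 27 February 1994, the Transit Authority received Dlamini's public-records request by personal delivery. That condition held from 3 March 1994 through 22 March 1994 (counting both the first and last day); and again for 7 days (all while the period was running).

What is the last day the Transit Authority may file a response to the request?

May 24, 1994

2 months after 27 February 1994 is April 27, 1994.
Service was not by mail, so no mail extension applies.
From March 3, 1994 through March 22, 1994 inclusive is 20 days; tolling adds 20 days: April 27, 1994 + 20 days = May 17, 1994.
Tolling adds 7 days: May 17, 1994 + 7 days = May 24, 1994.
May 24, 1994 is a Tuesday and not a state holiday, so no extension applies.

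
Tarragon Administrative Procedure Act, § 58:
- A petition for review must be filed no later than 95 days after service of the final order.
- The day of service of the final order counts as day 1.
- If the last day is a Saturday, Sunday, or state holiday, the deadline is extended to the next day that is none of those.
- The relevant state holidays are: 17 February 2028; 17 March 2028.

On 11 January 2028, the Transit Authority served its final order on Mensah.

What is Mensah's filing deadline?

Counting 11 January 2028 as day 1, day 95 is April 14, 2028.
April 14, 2028 is a Friday and not a state holiday, so no extension applies.

April 14, 2028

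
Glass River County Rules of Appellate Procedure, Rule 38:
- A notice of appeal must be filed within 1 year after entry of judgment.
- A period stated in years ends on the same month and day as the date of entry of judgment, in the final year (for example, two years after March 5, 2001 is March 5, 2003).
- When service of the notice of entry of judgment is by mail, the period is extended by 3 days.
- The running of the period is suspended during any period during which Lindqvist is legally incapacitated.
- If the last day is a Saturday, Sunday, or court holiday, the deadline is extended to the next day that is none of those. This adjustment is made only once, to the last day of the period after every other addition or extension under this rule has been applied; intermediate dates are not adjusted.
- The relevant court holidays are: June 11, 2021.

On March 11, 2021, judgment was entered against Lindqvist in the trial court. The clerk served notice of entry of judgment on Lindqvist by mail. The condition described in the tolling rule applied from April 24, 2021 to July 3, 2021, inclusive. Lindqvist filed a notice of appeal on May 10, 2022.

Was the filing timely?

Yes

1 year after March 11, 2021 is March 11, 2022.
Service was by mail, adding 3 days: March 11, 2022 + 3 days = March 14, 2022.
From April 24, 2021 through July 3, 2021 inclusive is 71 days; tolling adds 71 days: March 14, 2022 + 71 days = May 24, 2022.
May 24, 2022 is a Tuesday and not a court holiday, so no extension applies.
The deadline is May 24, 2022; the filing on May 10, 2022 is on or before that date.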